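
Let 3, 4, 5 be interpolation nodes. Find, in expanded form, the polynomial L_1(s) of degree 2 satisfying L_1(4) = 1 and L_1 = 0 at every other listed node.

L_1(s) = (s - 3)(s - 5) / [(1)·(-1)]
       = (s^2 - 8s + 15) / (-1)

L_1(s) = -s^2 + 8s - 15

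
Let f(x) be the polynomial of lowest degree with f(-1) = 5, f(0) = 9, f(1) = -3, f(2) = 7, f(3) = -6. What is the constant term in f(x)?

9

Build the Lagrange basis polynomials:
L_0(x) = x(x - 1)(x - 2)(x - 3) / [24] = (1/24)x^4 - (1/4)x^3 + (11/24)x^2 - (1/4)x
L_1(x) = (x + 1)(x - 1)(x - 2)(x - 3) / [-6] = -(1/6)x^4 + (5/6)x^3 - (5/6)x^2 - (5/6)x + 1
L_2(x) = (x + 1)x(x - 2)(x - 3) / [4] = (1/4)x^4 - x^3 + (1/4)x^2 + (3/2)x
L_3(x) = (x + 1)x(x - 1)(x - 3) / [-6] = -(1/6)x^4 + (1/2)x^3 + (1/6)x^2 - (1/2)x
L_4(x) = (x + 1)x(x - 1)(x - 2) / [24] = (1/24)x^4 - (1/12)x^3 - (1/24)x^2 + (1/12)x
f(x) = 5·L_0 + 9·L_1 + (-3)·L_2 + 7·L_3 + (-6)·L_4
Only the constant term is needed; take it from each L_i and combine:
5·(0) + 9·(1) + (-3)·(0) + 7·(0) + (-6)·(0) = 9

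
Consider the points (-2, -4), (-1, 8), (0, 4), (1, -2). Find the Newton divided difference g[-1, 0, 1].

g[-1,0] = (4 - 8) / (0 - (-1)) = -4
g[0,1] = (-2 - 4) / (1 - 0) = -6
g[-1,0,1] = (-6 - (-4)) / (1 - (-1)) = -1

-1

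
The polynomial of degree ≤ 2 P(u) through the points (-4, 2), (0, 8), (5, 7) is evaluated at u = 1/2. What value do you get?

333/40

Using Newton's divided-difference form:
P[-4,0] = (8 - 2) / (0 - (-4)) = 3/2
P[0,5] = (7 - 8) / (5 - 0) = -1/5
P[-4,0,5] = (-1/5 - 3/2) / (5 - (-4)) = -17/90
P(1/2) = 2 + (3/2)·(9/2) + (-17/90)·(9/2)·(1/2) = 333/40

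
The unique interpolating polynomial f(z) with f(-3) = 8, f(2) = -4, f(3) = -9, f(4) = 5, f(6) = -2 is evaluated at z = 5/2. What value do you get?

L_0(5/2) = (1/2)·(-1/2)·(-3/2)·(-7/2)/[(-5)·(-6)·(-7)·(-9)] = -1/1440
L_1(5/2) = (11/2)·(-1/2)·(-3/2)·(-7/2)/[(5)·(-1)·(-2)·(-4)] = 231/640
L_2(5/2) = (11/2)·(1/2)·(-3/2)·(-7/2)/[(6)·(1)·(-1)·(-3)] = 77/96
L_3(5/2) = (11/2)·(1/2)·(-1/2)·(-7/2)/[(7)·(2)·(1)·(-2)] = -11/64
L_4(5/2) = (11/2)·(1/2)·(-1/2)·(-3/2)/[(9)·(4)·(3)·(2)] = 11/1152
Sum: 8·(-1/1440) + (-4)·(231/640) + (-9)·(77/96) + 5·(-11/64) + (-2)·(11/1152) = -13747/1440

-13747/1440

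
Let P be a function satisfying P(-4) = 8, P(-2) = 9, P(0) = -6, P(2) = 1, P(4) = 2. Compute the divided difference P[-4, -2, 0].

-2

P[-4,-2] = (9 - 8) / (-2 - (-4)) = 1/2
P[-2,0] = (-6 - 9) / (0 - (-2)) = -15/2
P[-4,-2,0] = (-15/2 - 1/2) / (0 - (-4)) = -2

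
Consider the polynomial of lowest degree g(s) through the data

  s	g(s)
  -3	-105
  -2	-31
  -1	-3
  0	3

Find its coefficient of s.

Build the Lagrange basis polynomials:
L_0(s) = (s + 2)(s + 1)s / [-6] = -(1/6)s^3 - (1/2)s^2 - (1/3)s
L_1(s) = (s + 3)(s + 1)s / [2] = (1/2)s^3 + 2s^2 + (3/2)s
L_2(s) = (s + 3)(s + 2)s / [-2] = -(1/2)s^3 - (5/2)s^2 - 3s
L_3(s) = (s + 3)(s + 2)(s + 1) / [6] = (1/6)s^3 + s^2 + (11/6)s + 1
g(s) = (-105)·L_0 + (-31)·L_1 + (-3)·L_2 + 3·L_3
Only the coefficient of s is needed; take it from each L_i and combine:
(-105)·(-1/3) + (-31)·(3/2) + (-3)·(-3) + 3·(11/6) = 3

3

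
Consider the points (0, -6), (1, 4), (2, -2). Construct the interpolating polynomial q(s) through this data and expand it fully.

Newton's divided differences:
q[0,1] = (4 - (-6)) / (1 - 0) = 10
q[1,2] = (-2 - 4) / (2 - 1) = -6
q[0,1,2] = (-6 - 10) / (2 - 0) = -8
q(s) = -6 + 10·s + (-8)·s(s - 1)
Expanding: q(s) = -8s^2 + 18s - 6

q(s) = -8s^2 + 18s - 6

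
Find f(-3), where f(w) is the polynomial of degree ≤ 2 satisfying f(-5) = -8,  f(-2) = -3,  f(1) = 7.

-47/9

Evaluate each Lagrange basis at w = -3:
L_0(-3) = (-1)·(-4)/[(-3)·(-6)] = 2/9
L_1(-3) = (2)·(-4)/[(3)·(-3)] = 8/9
L_2(-3) = (2)·(-1)/[(6)·(3)] = -1/9
Sum: (-8)·(2/9) + (-3)·(8/9) + 7·(-1/9) = -47/9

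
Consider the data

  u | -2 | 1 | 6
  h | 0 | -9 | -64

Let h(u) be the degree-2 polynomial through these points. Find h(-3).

-1

Evaluate each Lagrange basis at u = -3:
L_0(-3) = (-4)·(-9)/[(-3)·(-8)] = 3/2
L_1(-3) = (-1)·(-9)/[(3)·(-5)] = -3/5
L_2(-3) = (-1)·(-4)/[(8)·(5)] = 1/10
Sum: 0 + (-9)·(-3/5) + (-64)·(1/10) = -1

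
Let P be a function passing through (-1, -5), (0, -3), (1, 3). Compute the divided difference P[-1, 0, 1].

P[-1,0] = (-3 - (-5)) / (0 - (-1)) = 2
P[0,1] = (3 - (-3)) / (1 - 0) = 6
P[-1,0,1] = (6 - 2) / (1 - (-1)) = 2

2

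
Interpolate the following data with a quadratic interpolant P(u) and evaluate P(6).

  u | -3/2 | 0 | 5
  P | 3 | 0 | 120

L_0(6) = (6)·(1)/[(-3/2)·(-13/2)] = 8/13
L_1(6) = (15/2)·(1)/[(3/2)·(-5)] = -1
L_2(6) = (15/2)·(6)/[(13/2)·(5)] = 18/13
Sum: 3·(8/13) + 0 + 120·(18/13) = 168

168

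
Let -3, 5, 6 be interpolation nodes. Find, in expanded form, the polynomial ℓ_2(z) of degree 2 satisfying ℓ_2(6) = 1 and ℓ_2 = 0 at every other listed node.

ℓ_2(z) = (z + 3)(z - 5) / [(9)·(1)]
       = (z^2 - 2z - 15) / (9)

ℓ_2(z) = (1/9)z^2 - (2/9)z - 5/3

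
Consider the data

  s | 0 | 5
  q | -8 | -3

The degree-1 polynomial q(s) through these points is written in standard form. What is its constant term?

Build the Lagrange basis polynomials:
L_0(s) = (s - 5) / [-5] = -(1/5)s + 1
L_1(s) = s / [5] = (1/5)s
q(s) = (-8)·L_0 + (-3)·L_1
Only the constant term is needed; take it from each L_i and combine:
(-8)·(1) + (-3)·(0) = -8

-8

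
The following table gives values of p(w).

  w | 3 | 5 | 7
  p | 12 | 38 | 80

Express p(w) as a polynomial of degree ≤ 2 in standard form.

L_0(w) = (w - 5)(w - 7) / [8] = (1/8)w^2 - (3/2)w + 35/8
L_1(w) = (w - 3)(w - 7) / [-4] = -(1/4)w^2 + (5/2)w - 21/4
L_2(w) = (w - 3)(w - 5) / [8] = (1/8)w^2 - w + 15/8
p(w) = 12·L_0 + 38·L_1 + 80·L_2
  12·L_0(w) = (3/2)w^2 - 18w + 105/2
  38·L_1(w) = -(19/2)w^2 + 95w - 399/2
  80·L_2(w) = 10w^2 - 80w + 150
Adding term by term: 2w^2 - 3w + 3

p(w) = 2w^2 - 3w + 3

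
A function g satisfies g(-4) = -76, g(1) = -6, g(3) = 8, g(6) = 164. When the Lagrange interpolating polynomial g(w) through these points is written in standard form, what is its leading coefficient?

1

The leading coefficient equals the top divided difference g[-4,1,3,6].
g[-4,1] = (-6 - (-76)) / (1 - (-4)) = 14
g[1,3] = (8 - (-6)) / (3 - 1) = 7
g[3,6] = (164 - 8) / (6 - 3) = 52
g[-4,1,3] = (7 - 14) / (3 - (-4)) = -1
g[1,3,6] = (52 - 7) / (6 - 1) = 9
g[-4,1,3,6] = (9 - (-1)) / (6 - (-4)) = 1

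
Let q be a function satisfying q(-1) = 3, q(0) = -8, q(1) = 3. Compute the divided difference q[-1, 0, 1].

q[-1,0] = (-8 - 3) / (0 - (-1)) = -11
q[0,1] = (3 - (-8)) / (1 - 0) = 11
q[-1,0,1] = (11 - (-11)) / (1 - (-1)) = 11

11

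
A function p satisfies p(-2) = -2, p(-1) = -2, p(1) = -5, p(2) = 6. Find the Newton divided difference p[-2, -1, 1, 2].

7/6

p[-2,-1] = (-2 - (-2)) / (-1 - (-2)) = 0
p[-1,1] = (-5 - (-2)) / (1 - (-1)) = -3/2
p[1,2] = (6 - (-5)) / (2 - 1) = 11
p[-2,-1,1] = (-3/2 - 0) / (1 - (-2)) = -1/2
p[-1,1,2] = (11 - (-3/2)) / (2 - (-1)) = 25/6
p[-2,-1,1,2] = (25/6 - (-1/2)) / (2 - (-2)) = 7/6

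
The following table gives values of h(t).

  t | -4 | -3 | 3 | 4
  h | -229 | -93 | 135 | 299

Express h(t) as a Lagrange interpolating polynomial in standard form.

h(t) = 4t^3 + 2t^2 + 2t + 3

L_0(t) = (t + 3)(t - 3)(t - 4) / [-56] = -(1/56)t^3 + (1/14)t^2 + (9/56)t - 9/14
L_1(t) = (t + 4)(t - 3)(t - 4) / [42] = (1/42)t^3 - (1/14)t^2 - (8/21)t + 8/7
L_2(t) = (t + 4)(t + 3)(t - 4) / [-42] = -(1/42)t^3 - (1/14)t^2 + (8/21)t + 8/7
L_3(t) = (t + 4)(t + 3)(t - 3) / [56] = (1/56)t^3 + (1/14)t^2 - (9/56)t - 9/14
h(t) = (-229)·L_0 + (-93)·L_1 + 135·L_2 + 299·L_3
  (-229)·L_0(t) = (229/56)t^3 - (229/14)t^2 - (2061/56)t + 2061/14
  (-93)·L_1(t) = -(31/14)t^3 + (93/14)t^2 + (248/7)t - 744/7
  135·L_2(t) = -(45/14)t^3 - (135/14)t^2 + (360/7)t + 1080/7
  299·L_3(t) = (299/56)t^3 + (299/14)t^2 - (2691/56)t - 2691/14
Adding term by term: 4t^3 + 2t^2 + 2t + 3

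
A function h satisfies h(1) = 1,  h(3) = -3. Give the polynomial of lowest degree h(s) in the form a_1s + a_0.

Build the Lagrange basis polynomials:
L_0(s) = (s - 3) / [-2] = -(1/2)s + 3/2
L_1(s) = (s - 1) / [2] = (1/2)s - 1/2
h(s) = 1·L_0 + (-3)·L_1
  1·L_0(s) = -(1/2)s + 3/2
  (-3)·L_1(s) = -(3/2)s + 3/2
Adding term by term: -2s + 3

h(s) = -2s + 3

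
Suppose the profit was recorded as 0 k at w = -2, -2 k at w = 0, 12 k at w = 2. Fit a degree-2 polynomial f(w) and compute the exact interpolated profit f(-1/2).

-3

Using Newton's divided-difference form:
f[-2,0] = (-2 - 0) / (0 - (-2)) = -1
f[0,2] = (12 - (-2)) / (2 - 0) = 7
f[-2,0,2] = (7 - (-1)) / (2 - (-2)) = 2
f(-1/2) = 0 + (-1)·(3/2) + 2·(3/2)·(-1/2) = -3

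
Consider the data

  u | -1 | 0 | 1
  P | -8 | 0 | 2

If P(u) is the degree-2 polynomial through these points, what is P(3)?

-12

Using Newton's divided-difference form:
P[-1,0] = (0 - (-8)) / (0 - (-1)) = 8
P[0,1] = (2 - 0) / (1 - 0) = 2
P[-1,0,1] = (2 - 8) / (1 - (-1)) = -3
P(3) = -8 + 8·(4) + (-3)·(4)·(3) = -12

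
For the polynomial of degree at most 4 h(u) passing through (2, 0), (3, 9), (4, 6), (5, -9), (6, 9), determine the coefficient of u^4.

L_0(u) = (u - 3)(u - 4)(u - 5)(u - 6) / [24] = (1/24)u^4 - (3/4)u^3 + (119/24)u^2 - (57/4)u + 15
L_1(u) = (u - 2)(u - 4)(u - 5)(u - 6) / [-6] = -(1/6)u^4 + (17/6)u^3 - (52/3)u^2 + (134/3)u - 40
L_2(u) = (u - 2)(u - 3)(u - 5)(u - 6) / [4] = (1/4)u^4 - 4u^3 + (91/4)u^2 - 54u + 45
L_3(u) = (u - 2)(u - 3)(u - 4)(u - 6) / [-6] = -(1/6)u^4 + (5/2)u^3 - (40/3)u^2 + 30u - 24
L_4(u) = (u - 2)(u - 3)(u - 4)(u - 5) / [24] = (1/24)u^4 - (7/12)u^3 + (71/24)u^2 - (77/12)u + 5
h(u) = 0·L_0 + 9·L_1 + 6·L_2 + (-9)·L_3 + 9·L_4
Only the coefficient of u^4 is needed; take it from each L_i and combine:
0·(1/24) + 9·(-1/6) + 6·(1/4) + (-9)·(-1/6) + 9·(1/24) = 15/8

15/8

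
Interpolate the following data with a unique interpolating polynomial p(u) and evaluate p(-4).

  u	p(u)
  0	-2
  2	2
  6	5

-15

L_0(-4) = (-6)·(-10)/[(-2)·(-6)] = 5
L_1(-4) = (-4)·(-10)/[(2)·(-4)] = -5
L_2(-4) = (-4)·(-6)/[(6)·(4)] = 1
Sum: (-2)·(5) + 2·(-5) + 5·(1) = -15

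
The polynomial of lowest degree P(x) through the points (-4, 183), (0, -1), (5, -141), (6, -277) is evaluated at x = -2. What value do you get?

Evaluate each Lagrange basis at x = -2:
L_0(-2) = (-2)·(-7)·(-8)/[(-4)·(-9)·(-10)] = 14/45
L_1(-2) = (2)·(-7)·(-8)/[(4)·(-5)·(-6)] = 14/15
L_2(-2) = (2)·(-2)·(-8)/[(9)·(5)·(-1)] = -32/45
L_3(-2) = (2)·(-2)·(-7)/[(10)·(6)·(1)] = 7/15
Sum: 183·(14/45) + (-1)·(14/15) + (-141)·(-32/45) + (-277)·(7/15) = 27

27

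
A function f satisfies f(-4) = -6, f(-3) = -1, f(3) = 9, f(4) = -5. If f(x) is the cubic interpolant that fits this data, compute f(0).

227/14

Using Newton's divided-difference form:
f[-4,-3] = (-1 - (-6)) / (-3 - (-4)) = 5
f[-3,3] = (9 - (-1)) / (3 - (-3)) = 5/3
f[3,4] = (-5 - 9) / (4 - 3) = -14
f[-4,-3,3] = (5/3 - 5) / (3 - (-4)) = -10/21
f[-3,3,4] = (-14 - 5/3) / (4 - (-3)) = -47/21
f[-4,-3,3,4] = (-47/21 - (-10/21)) / (4 - (-4)) = -37/168
f(0) = -6 + 5·(4) + (-10/21)·(4)·(3) + (-37/168)·(4)·(3)·(-3) = 227/14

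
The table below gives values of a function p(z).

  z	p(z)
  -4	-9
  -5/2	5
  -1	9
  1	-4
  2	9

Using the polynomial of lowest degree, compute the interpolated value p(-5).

-55/27

Evaluate each Lagrange basis at z = -5:
L_0(-5) = (-5/2)·(-4)·(-6)·(-7)/[(-3/2)·(-3)·(-5)·(-6)] = 28/9
L_1(-5) = (-1)·(-4)·(-6)·(-7)/[(3/2)·(-3/2)·(-7/2)·(-9/2)] = -128/27
L_2(-5) = (-1)·(-5/2)·(-6)·(-7)/[(3)·(3/2)·(-2)·(-3)] = 35/9
L_3(-5) = (-1)·(-5/2)·(-4)·(-7)/[(5)·(7/2)·(2)·(-1)] = -2
L_4(-5) = (-1)·(-5/2)·(-4)·(-6)/[(6)·(9/2)·(3)·(1)] = 20/27
Sum: (-9)·(28/9) + 5·(-128/27) + 9·(35/9) + (-4)·(-2) + 9·(20/27) = -55/27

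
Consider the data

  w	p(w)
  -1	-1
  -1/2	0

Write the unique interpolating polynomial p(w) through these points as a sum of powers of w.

p(w) = 2w + 1

Build the Lagrange basis polynomials:
L_0(w) = (w + 1/2) / [-1/2] = -2w - 1
L_1(w) = (w + 1) / [1/2] = 2w + 2
p(w) = (-1)·L_0 + 0·L_1
  (-1)·L_0(w) = 2w + 1
  0·L_1(w) = 0
Adding term by term: 2w + 1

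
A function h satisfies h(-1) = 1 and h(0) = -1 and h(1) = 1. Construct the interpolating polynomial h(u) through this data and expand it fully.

Build the Lagrange basis polynomials:
L_0(u) = u(u - 1) / [2] = (1/2)u^2 - (1/2)u
L_1(u) = (u + 1)(u - 1) / [-1] = -u^2 + 1
L_2(u) = (u + 1)u / [2] = (1/2)u^2 + (1/2)u
h(u) = 1·L_0 + (-1)·L_1 + 1·L_2
  1·L_0(u) = (1/2)u^2 - (1/2)u
  (-1)·L_1(u) = u^2 - 1
  1·L_2(u) = (1/2)u^2 + (1/2)u
Adding term by term: 2u^2 - 1

h(u) = 2u^2 - 1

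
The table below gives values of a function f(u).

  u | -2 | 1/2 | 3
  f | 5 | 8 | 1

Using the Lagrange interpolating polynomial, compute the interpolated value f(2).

5

Evaluate each Lagrange basis at u = 2:
L_0(2) = (3/2)·(-1)/[(-5/2)·(-5)] = -3/25
L_1(2) = (4)·(-1)/[(5/2)·(-5/2)] = 16/25
L_2(2) = (4)·(3/2)/[(5)·(5/2)] = 12/25
Sum: 5·(-3/25) + 8·(16/25) + 1·(12/25) = 5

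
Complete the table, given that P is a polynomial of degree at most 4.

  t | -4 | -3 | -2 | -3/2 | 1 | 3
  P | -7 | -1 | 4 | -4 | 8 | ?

8897/10

The 5 known values determine P uniquely (degree ≤ 4).
L_0(3) = (6)·(5)·(9/2)·(2)/[(-1)·(-2)·(-5/2)·(-5)] = 54/5
L_1(3) = (7)·(5)·(9/2)·(2)/[(1)·(-1)·(-3/2)·(-4)] = -105/2
L_2(3) = (7)·(6)·(9/2)·(2)/[(2)·(1)·(-1/2)·(-3)] = 126
L_3(3) = (7)·(6)·(5)·(2)/[(5/2)·(3/2)·(1/2)·(-5/2)] = -448/5
L_4(3) = (7)·(6)·(5)·(9/2)/[(5)·(4)·(3)·(5/2)] = 63/10
Sum: (-7)·(54/5) + (-1)·(-105/2) + 4·(126) + (-4)·(-448/5) + 8·(63/10) = 8897/10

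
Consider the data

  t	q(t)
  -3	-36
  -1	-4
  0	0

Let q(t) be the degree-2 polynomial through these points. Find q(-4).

-64

L_0(-4) = (-3)·(-4)/[(-2)·(-3)] = 2
L_1(-4) = (-1)·(-4)/[(2)·(-1)] = -2
L_2(-4) = (-1)·(-3)/[(3)·(1)] = 1
Sum: (-36)·(2) + (-4)·(-2) + 0 = -64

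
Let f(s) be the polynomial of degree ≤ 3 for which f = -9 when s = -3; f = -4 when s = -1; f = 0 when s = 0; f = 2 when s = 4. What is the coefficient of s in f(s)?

279/70

Build the Lagrange basis polynomials:
L_0(s) = (s + 1)s(s - 4) / [-42] = -(1/42)s^3 + (1/14)s^2 + (2/21)s
L_1(s) = (s + 3)s(s - 4) / [10] = (1/10)s^3 - (1/10)s^2 - (6/5)s
L_2(s) = (s + 3)(s + 1)(s - 4) / [-12] = -(1/12)s^3 + (13/12)s + 1
L_3(s) = (s + 3)(s + 1)s / [140] = (1/140)s^3 + (1/35)s^2 + (3/140)s
f(s) = (-9)·L_0 + (-4)·L_1 + 0·L_2 + 2·L_3
Only the coefficient of s is needed; take it from each L_i and combine:
(-9)·(2/21) + (-4)·(-6/5) + 0·(13/12) + 2·(3/140) = 279/70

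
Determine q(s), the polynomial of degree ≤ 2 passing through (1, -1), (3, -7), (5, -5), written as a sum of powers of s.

Newton's divided differences:
q[1,3] = (-7 - (-1)) / (3 - 1) = -3
q[3,5] = (-5 - (-7)) / (5 - 3) = 1
q[1,3,5] = (1 - (-3)) / (5 - 1) = 1
q(s) = -1 + (-3)·(s - 1) + 1·(s - 1)(s - 3)
Expanding: q(s) = s^2 - 7s + 5

q(s) = s^2 - 7s + 5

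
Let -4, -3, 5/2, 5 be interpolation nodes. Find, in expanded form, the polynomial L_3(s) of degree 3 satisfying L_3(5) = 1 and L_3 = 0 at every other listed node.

L_3(s) = (s + 4)(s + 3)(s - 5/2) / [(9)·(8)·(5/2)]
       = (s^3 + (9/2)s^2 - (11/2)s - 30) / (180)

L_3(s) = (1/180)s^3 + (1/40)s^2 - (11/360)s - 1/6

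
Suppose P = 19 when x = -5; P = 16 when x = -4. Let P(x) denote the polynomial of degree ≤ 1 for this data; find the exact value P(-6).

Evaluate each Lagrange basis at x = -6:
L_0(-6) = (-2)/[(-1)] = 2
L_1(-6) = (-1)/[(1)] = -1
Sum: 19·(2) + 16·(-1) = 22

22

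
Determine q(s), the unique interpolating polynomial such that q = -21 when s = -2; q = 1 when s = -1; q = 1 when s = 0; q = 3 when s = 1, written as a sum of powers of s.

q(s) = 4s^3 + s^2 - 3s + 1

L_0(s) = (s + 1)s(s - 1) / [-6] = -(1/6)s^3 + (1/6)s
L_1(s) = (s + 2)s(s - 1) / [2] = (1/2)s^3 + (1/2)s^2 - s
L_2(s) = (s + 2)(s + 1)(s - 1) / [-2] = -(1/2)s^3 - s^2 + (1/2)s + 1
L_3(s) = (s + 2)(s + 1)s / [6] = (1/6)s^3 + (1/2)s^2 + (1/3)s
q(s) = (-21)·L_0 + 1·L_1 + 1·L_2 + 3·L_3
  (-21)·L_0(s) = (7/2)s^3 - (7/2)s
  1·L_1(s) = (1/2)s^3 + (1/2)s^2 - s
  1·L_2(s) = -(1/2)s^3 - s^2 + (1/2)s + 1
  3·L_3(s) = (1/2)s^3 + (3/2)s^2 + s
Adding term by term: 4s^3 + s^2 - 3s + 1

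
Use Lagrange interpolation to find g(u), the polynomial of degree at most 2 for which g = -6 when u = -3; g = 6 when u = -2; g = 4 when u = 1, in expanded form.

Build the Lagrange basis polynomials:
L_0(u) = (u + 2)(u - 1) / [4] = (1/4)u^2 + (1/4)u - 1/2
L_1(u) = (u + 3)(u - 1) / [-3] = -(1/3)u^2 - (2/3)u + 1
L_2(u) = (u + 3)(u + 2) / [12] = (1/12)u^2 + (5/12)u + 1/2
g(u) = (-6)·L_0 + 6·L_1 + 4·L_2
  (-6)·L_0(u) = -(3/2)u^2 - (3/2)u + 3
  6·L_1(u) = -2u^2 - 4u + 6
  4·L_2(u) = (1/3)u^2 + (5/3)u + 2
Adding term by term: -(19/6)u^2 - (23/6)u + 11

g(u) = -(19/6)u^2 - (23/6)u + 11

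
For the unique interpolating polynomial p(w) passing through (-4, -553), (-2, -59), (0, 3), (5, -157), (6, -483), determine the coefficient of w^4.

-1

The leading coefficient equals the top divided difference p[-4,-2,0,5,6].
p[-4,-2] = (-59 - (-553)) / (-2 - (-4)) = 247
p[-2,0] = (3 - (-59)) / (0 - (-2)) = 31
p[0,5] = (-157 - 3) / (5 - 0) = -32
p[5,6] = (-483 - (-157)) / (6 - 5) = -326
p[-4,-2,0] = (31 - 247) / (0 - (-4)) = -54
p[-2,0,5] = (-32 - 31) / (5 - (-2)) = -9
p[0,5,6] = (-326 - (-32)) / (6 - 0) = -49
p[-4,-2,0,5] = (-9 - (-54)) / (5 - (-4)) = 5
p[-2,0,5,6] = (-49 - (-9)) / (6 - (-2)) = -5
p[-4,-2,0,5,6] = (-5 - 5) / (6 - (-4)) = -1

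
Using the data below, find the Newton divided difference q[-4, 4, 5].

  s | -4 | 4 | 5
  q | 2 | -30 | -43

q[-4,4] = (-30 - 2) / (4 - (-4)) = -4
q[4,5] = (-43 - (-30)) / (5 - 4) = -13
q[-4,4,5] = (-13 - (-4)) / (5 - (-4)) = -1

-1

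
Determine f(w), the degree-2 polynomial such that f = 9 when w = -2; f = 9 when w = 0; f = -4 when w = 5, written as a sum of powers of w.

Build the Lagrange basis polynomials:
L_0(w) = w(w - 5) / [14] = (1/14)w^2 - (5/14)w
L_1(w) = (w + 2)(w - 5) / [-10] = -(1/10)w^2 + (3/10)w + 1
L_2(w) = (w + 2)w / [35] = (1/35)w^2 + (2/35)w
f(w) = 9·L_0 + 9·L_1 + (-4)·L_2
  9·L_0(w) = (9/14)w^2 - (45/14)w
  9·L_1(w) = -(9/10)w^2 + (27/10)w + 9
  (-4)·L_2(w) = -(4/35)w^2 - (8/35)w
Adding term by term: -(13/35)w^2 - (26/35)w + 9

f(w) = -(13/35)w^2 - (26/35)w + 9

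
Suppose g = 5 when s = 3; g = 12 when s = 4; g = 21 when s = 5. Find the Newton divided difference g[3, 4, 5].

g[3,4] = (12 - 5) / (4 - 3) = 7
g[4,5] = (21 - 12) / (5 - 4) = 9
g[3,4,5] = (9 - 7) / (5 - 3) = 1

1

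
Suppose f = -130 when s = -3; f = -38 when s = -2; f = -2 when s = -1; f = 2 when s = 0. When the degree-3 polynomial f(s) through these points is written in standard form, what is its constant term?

2

Build the Lagrange basis polynomials:
L_0(s) = (s + 2)(s + 1)s / [-6] = -(1/6)s^3 - (1/2)s^2 - (1/3)s
L_1(s) = (s + 3)(s + 1)s / [2] = (1/2)s^3 + 2s^2 + (3/2)s
L_2(s) = (s + 3)(s + 2)s / [-2] = -(1/2)s^3 - (5/2)s^2 - 3s
L_3(s) = (s + 3)(s + 2)(s + 1) / [6] = (1/6)s^3 + s^2 + (11/6)s + 1
f(s) = (-130)·L_0 + (-38)·L_1 + (-2)·L_2 + 2·L_3
Only the constant term is needed; take it from each L_i and combine:
(-130)·(0) + (-38)·(0) + (-2)·(0) + 2·(1) = 2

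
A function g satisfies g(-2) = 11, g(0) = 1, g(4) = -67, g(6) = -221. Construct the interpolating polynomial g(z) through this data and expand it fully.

g(z) = -z^3 - z + 1

Build the Lagrange basis polynomials:
L_0(z) = z(z - 4)(z - 6) / [-96] = -(1/96)z^3 + (5/48)z^2 - (1/4)z
L_1(z) = (z + 2)(z - 4)(z - 6) / [48] = (1/48)z^3 - (1/6)z^2 + (1/12)z + 1
L_2(z) = (z + 2)z(z - 6) / [-48] = -(1/48)z^3 + (1/12)z^2 + (1/4)z
L_3(z) = (z + 2)z(z - 4) / [96] = (1/96)z^3 - (1/48)z^2 - (1/12)z
g(z) = 11·L_0 + 1·L_1 + (-67)·L_2 + (-221)·L_3
  11·L_0(z) = -(11/96)z^3 + (55/48)z^2 - (11/4)z
  1·L_1(z) = (1/48)z^3 - (1/6)z^2 + (1/12)z + 1
  (-67)·L_2(z) = (67/48)z^3 - (67/12)z^2 - (67/4)z
  (-221)·L_3(z) = -(221/96)z^3 + (221/48)z^2 + (221/12)z
Adding term by term: -z^3 - z + 1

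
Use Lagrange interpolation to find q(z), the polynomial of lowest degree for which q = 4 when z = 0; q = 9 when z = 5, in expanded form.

q(z) = z + 4

L_0(z) = (z - 5) / [-5] = -(1/5)z + 1
L_1(z) = z / [5] = (1/5)z
q(z) = 4·L_0 + 9·L_1
  4·L_0(z) = -(4/5)z + 4
  9·L_1(z) = (9/5)z
Adding term by term: z + 4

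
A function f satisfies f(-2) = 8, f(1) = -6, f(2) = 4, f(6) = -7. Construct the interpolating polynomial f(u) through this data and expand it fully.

f(u) = -(373/480)u^3 + (711/160)u^2 + (253/120)u - 471/40

Build the Lagrange basis polynomials:
L_0(u) = (u - 1)(u - 2)(u - 6) / [-96] = -(1/96)u^3 + (3/32)u^2 - (5/24)u + 1/8
L_1(u) = (u + 2)(u - 2)(u - 6) / [15] = (1/15)u^3 - (2/5)u^2 - (4/15)u + 8/5
L_2(u) = (u + 2)(u - 1)(u - 6) / [-16] = -(1/16)u^3 + (5/16)u^2 + (1/2)u - 3/4
L_3(u) = (u + 2)(u - 1)(u - 2) / [160] = (1/160)u^3 - (1/160)u^2 - (1/40)u + 1/40
f(u) = 8·L_0 + (-6)·L_1 + 4·L_2 + (-7)·L_3
  8·L_0(u) = -(1/12)u^3 + (3/4)u^2 - (5/3)u + 1
  (-6)·L_1(u) = -(2/5)u^3 + (12/5)u^2 + (8/5)u - 48/5
  4·L_2(u) = -(1/4)u^3 + (5/4)u^2 + 2u - 3
  (-7)·L_3(u) = -(7/160)u^3 + (7/160)u^2 + (7/40)u - 7/40
Adding term by term: -(373/480)u^3 + (711/160)u^2 + (253/120)u - 471/40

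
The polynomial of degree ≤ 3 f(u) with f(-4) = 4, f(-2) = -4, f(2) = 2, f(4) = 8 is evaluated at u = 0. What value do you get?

-10/3

Evaluate each Lagrange basis at u = 0:
L_0(0) = (2)·(-2)·(-4)/[(-2)·(-6)·(-8)] = -1/6
L_1(0) = (4)·(-2)·(-4)/[(2)·(-4)·(-6)] = 2/3
L_2(0) = (4)·(2)·(-4)/[(6)·(4)·(-2)] = 2/3
L_3(0) = (4)·(2)·(-2)/[(8)·(6)·(2)] = -1/6
Sum: 4·(-1/6) + (-4)·(2/3) + 2·(2/3) + 8·(-1/6) = -10/3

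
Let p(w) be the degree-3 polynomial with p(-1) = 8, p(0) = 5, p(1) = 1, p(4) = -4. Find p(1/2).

Using Newton's divided-difference form:
p[-1,0] = (5 - 8) / (0 - (-1)) = -3
p[0,1] = (1 - 5) / (1 - 0) = -4
p[1,4] = (-4 - 1) / (4 - 1) = -5/3
p[-1,0,1] = (-4 - (-3)) / (1 - (-1)) = -1/2
p[0,1,4] = (-5/3 - (-4)) / (4 - 0) = 7/12
p[-1,0,1,4] = (7/12 - (-1/2)) / (4 - (-1)) = 13/60
p(1/2) = 8 + (-3)·(3/2) + (-1/2)·(3/2)·(1/2) + (13/60)·(3/2)·(1/2)·(-1/2) = 487/160

487/160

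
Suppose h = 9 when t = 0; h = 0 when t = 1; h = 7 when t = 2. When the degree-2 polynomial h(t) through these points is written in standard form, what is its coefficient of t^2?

8

L_0(t) = (t - 1)(t - 2) / [2] = (1/2)t^2 - (3/2)t + 1
L_1(t) = t(t - 2) / [-1] = -t^2 + 2t
L_2(t) = t(t - 1) / [2] = (1/2)t^2 - (1/2)t
h(t) = 9·L_0 + 0·L_1 + 7·L_2
Only the coefficient of t^2 is needed; take it from each L_i and combine:
9·(1/2) + 0·(-1) + 7·(1/2) = 8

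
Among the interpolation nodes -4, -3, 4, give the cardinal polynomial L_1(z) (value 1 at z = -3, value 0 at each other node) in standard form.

L_1(z) = -(1/7)z^2 + 16/7

L_1(z) = (z + 4)(z - 4) / [(1)·(-7)]
       = (z^2 - 16) / (-7)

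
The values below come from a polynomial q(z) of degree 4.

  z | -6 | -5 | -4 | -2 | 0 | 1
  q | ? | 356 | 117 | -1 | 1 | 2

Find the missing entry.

The 5 known values determine q uniquely (degree ≤ 4).
L_0(-6) = (-2)·(-4)·(-6)·(-7)/[(-1)·(-3)·(-5)·(-6)] = 56/15
L_1(-6) = (-1)·(-4)·(-6)·(-7)/[(1)·(-2)·(-4)·(-5)] = -21/5
L_2(-6) = (-1)·(-2)·(-6)·(-7)/[(3)·(2)·(-2)·(-3)] = 7/3
L_3(-6) = (-1)·(-2)·(-4)·(-7)/[(5)·(4)·(2)·(-1)] = -7/5
L_4(-6) = (-1)·(-2)·(-4)·(-6)/[(6)·(5)·(3)·(1)] = 8/15
Sum: 356·(56/15) + 117·(-21/5) + (-1)·(7/3) + 1·(-7/5) + 2·(8/15) = 835

835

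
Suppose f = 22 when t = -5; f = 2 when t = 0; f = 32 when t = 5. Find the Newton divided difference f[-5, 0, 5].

1

f[-5,0] = (2 - 22) / (0 - (-5)) = -4
f[0,5] = (32 - 2) / (5 - 0) = 6
f[-5,0,5] = (6 - (-4)) / (5 - (-5)) = 1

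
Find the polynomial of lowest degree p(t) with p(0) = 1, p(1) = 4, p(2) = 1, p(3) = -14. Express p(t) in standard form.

L_0(t) = (t - 1)(t - 2)(t - 3) / [-6] = -(1/6)t^3 + t^2 - (11/6)t + 1
L_1(t) = t(t - 2)(t - 3) / [2] = (1/2)t^3 - (5/2)t^2 + 3t
L_2(t) = t(t - 1)(t - 3) / [-2] = -(1/2)t^3 + 2t^2 - (3/2)t
L_3(t) = t(t - 1)(t - 2) / [6] = (1/6)t^3 - (1/2)t^2 + (1/3)t
p(t) = 1·L_0 + 4·L_1 + 1·L_2 + (-14)·L_3
  1·L_0(t) = -(1/6)t^3 + t^2 - (11/6)t + 1
  4·L_1(t) = 2t^3 - 10t^2 + 12t
  1·L_2(t) = -(1/2)t^3 + 2t^2 - (3/2)t
  (-14)·L_3(t) = -(7/3)t^3 + 7t^2 - (14/3)t
Adding term by term: -t^3 + 4t + 1

p(t) = -t^3 + 4t + 1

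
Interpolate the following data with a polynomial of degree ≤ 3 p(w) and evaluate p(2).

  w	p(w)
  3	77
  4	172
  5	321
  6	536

Using Newton's divided-difference form:
p[3,4] = (172 - 77) / (4 - 3) = 95
p[4,5] = (321 - 172) / (5 - 4) = 149
p[5,6] = (536 - 321) / (6 - 5) = 215
p[3,4,5] = (149 - 95) / (5 - 3) = 27
p[4,5,6] = (215 - 149) / (6 - 4) = 33
p[3,4,5,6] = (33 - 27) / (6 - 3) = 2
p(2) = 77 + 95·(-1) + 27·(-1)·(-2) + 2·(-1)·(-2)·(-3) = 24

24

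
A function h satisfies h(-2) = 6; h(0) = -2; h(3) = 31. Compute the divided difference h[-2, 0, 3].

3

h[-2,0] = (-2 - 6) / (0 - (-2)) = -4
h[0,3] = (31 - (-2)) / (3 - 0) = 11
h[-2,0,3] = (11 - (-4)) / (3 - (-2)) = 3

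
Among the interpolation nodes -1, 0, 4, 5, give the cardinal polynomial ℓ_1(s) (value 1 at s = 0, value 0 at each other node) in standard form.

ℓ_1(s) = (s + 1)(s - 4)(s - 5) / [(1)·(-4)·(-5)]
       = (s^3 - 8s^2 + 11s + 20) / (20)

ℓ_1(s) = (1/20)s^3 - (2/5)s^2 + (11/20)s + 1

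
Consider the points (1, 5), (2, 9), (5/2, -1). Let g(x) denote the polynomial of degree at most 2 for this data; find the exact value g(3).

-19

Evaluate each Lagrange basis at x = 3:
L_0(3) = (1)·(1/2)/[(-1)·(-3/2)] = 1/3
L_1(3) = (2)·(1/2)/[(1)·(-1/2)] = -2
L_2(3) = (2)·(1)/[(3/2)·(1/2)] = 8/3
Sum: 5·(1/3) + 9·(-2) + (-1)·(8/3) = -19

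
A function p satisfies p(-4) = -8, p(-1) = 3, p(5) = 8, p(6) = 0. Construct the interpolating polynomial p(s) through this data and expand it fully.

Newton's divided differences:
p[-4,-1] = (3 - (-8)) / (-1 - (-4)) = 11/3
p[-1,5] = (8 - 3) / (5 - (-1)) = 5/6
p[5,6] = (0 - 8) / (6 - 5) = -8
p[-4,-1,5] = (5/6 - 11/3) / (5 - (-4)) = -17/54
p[-1,5,6] = (-8 - 5/6) / (6 - (-1)) = -53/42
p[-4,-1,5,6] = (-53/42 - (-17/54)) / (6 - (-4)) = -179/1890
p(s) = -8 + (11/3)·(s + 4) + (-17/54)·(s + 4)(s + 1) + (-179/1890)·(s + 4)(s + 1)(s - 5)
Expanding: p(s) = -(179/1890)s^3 - (17/54)s^2 + (551/135)s + 460/63

p(s) = -(179/1890)s^3 - (17/54)s^2 + (551/135)s + 460/63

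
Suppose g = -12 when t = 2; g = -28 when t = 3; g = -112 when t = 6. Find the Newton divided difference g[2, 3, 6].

-3

g[2,3] = (-28 - (-12)) / (3 - 2) = -16
g[3,6] = (-112 - (-28)) / (6 - 3) = -28
g[2,3,6] = (-28 - (-16)) / (6 - 2) = -3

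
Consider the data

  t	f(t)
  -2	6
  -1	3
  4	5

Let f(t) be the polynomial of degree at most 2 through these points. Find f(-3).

L_0(-3) = (-2)·(-7)/[(-1)·(-6)] = 7/3
L_1(-3) = (-1)·(-7)/[(1)·(-5)] = -7/5
L_2(-3) = (-1)·(-2)/[(6)·(5)] = 1/15
Sum: 6·(7/3) + 3·(-7/5) + 5·(1/15) = 152/15

152/15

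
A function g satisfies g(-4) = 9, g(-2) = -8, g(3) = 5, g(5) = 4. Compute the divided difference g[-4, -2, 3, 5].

g[-4,-2] = (-8 - 9) / (-2 - (-4)) = -17/2
g[-2,3] = (5 - (-8)) / (3 - (-2)) = 13/5
g[3,5] = (4 - 5) / (5 - 3) = -1/2
g[-4,-2,3] = (13/5 - (-17/2)) / (3 - (-4)) = 111/70
g[-2,3,5] = (-1/2 - 13/5) / (5 - (-2)) = -31/70
g[-4,-2,3,5] = (-31/70 - 111/70) / (5 - (-4)) = -71/315

-71/315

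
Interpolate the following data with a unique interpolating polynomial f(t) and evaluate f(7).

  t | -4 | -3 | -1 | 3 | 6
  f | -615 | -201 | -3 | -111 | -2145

Using Newton's divided-difference form:
f[-4,-3] = (-201 - (-615)) / (-3 - (-4)) = 414
f[-3,-1] = (-3 - (-201)) / (-1 - (-3)) = 99
f[-1,3] = (-111 - (-3)) / (3 - (-1)) = -27
f[3,6] = (-2145 - (-111)) / (6 - 3) = -678
f[-4,-3,-1] = (99 - 414) / (-1 - (-4)) = -105
f[-3,-1,3] = (-27 - 99) / (3 - (-3)) = -21
f[-1,3,6] = (-678 - (-27)) / (6 - (-1)) = -93
f[-4,-3,-1,3] = (-21 - (-105)) / (3 - (-4)) = 12
f[-3,-1,3,6] = (-93 - (-21)) / (6 - (-3)) = -8
f[-4,-3,-1,3,6] = (-8 - 12) / (6 - (-4)) = -2
f(7) = -615 + 414·(11) + (-105)·(11)·(10) + 12·(11)·(10)·(8) + (-2)·(11)·(10)·(8)·(4) = -4091

-4091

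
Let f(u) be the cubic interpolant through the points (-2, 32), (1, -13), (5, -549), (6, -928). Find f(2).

Using Newton's divided-difference form:
f[-2,1] = (-13 - 32) / (1 - (-2)) = -15
f[1,5] = (-549 - (-13)) / (5 - 1) = -134
f[5,6] = (-928 - (-549)) / (6 - 5) = -379
f[-2,1,5] = (-134 - (-15)) / (5 - (-2)) = -17
f[1,5,6] = (-379 - (-134)) / (6 - 1) = -49
f[-2,1,5,6] = (-49 - (-17)) / (6 - (-2)) = -4
f(2) = 32 + (-15)·(4) + (-17)·(4)·(1) + (-4)·(4)·(1)·(-3) = -48

-48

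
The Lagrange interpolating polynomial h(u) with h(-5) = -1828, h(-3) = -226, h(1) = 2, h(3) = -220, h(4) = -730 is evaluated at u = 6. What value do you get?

L_0(6) = (9)·(5)·(3)·(2)/[(-2)·(-6)·(-8)·(-9)] = 5/16
L_1(6) = (11)·(5)·(3)·(2)/[(2)·(-4)·(-6)·(-7)] = -55/56
L_2(6) = (11)·(9)·(3)·(2)/[(6)·(4)·(-2)·(-3)] = 33/8
L_3(6) = (11)·(9)·(5)·(2)/[(8)·(6)·(2)·(-1)] = -165/16
L_4(6) = (11)·(9)·(5)·(3)/[(9)·(7)·(3)·(1)] = 55/7
Sum: (-1828)·(5/16) + (-226)·(-55/56) + 2·(33/8) + (-220)·(-165/16) + (-730)·(55/7) = -3808

-3808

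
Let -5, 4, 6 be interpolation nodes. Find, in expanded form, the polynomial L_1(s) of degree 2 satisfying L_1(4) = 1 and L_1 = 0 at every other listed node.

L_1(s) = (s + 5)(s - 6) / [(9)·(-2)]
       = (s^2 - s - 30) / (-18)

L_1(s) = -(1/18)s^2 + (1/18)s + 5/3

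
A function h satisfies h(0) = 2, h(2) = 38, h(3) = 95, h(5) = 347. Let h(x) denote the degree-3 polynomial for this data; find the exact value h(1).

Evaluate each Lagrange basis at x = 1:
L_0(1) = (-1)·(-2)·(-4)/[(-2)·(-3)·(-5)] = 4/15
L_1(1) = (1)·(-2)·(-4)/[(2)·(-1)·(-3)] = 4/3
L_2(1) = (1)·(-1)·(-4)/[(3)·(1)·(-2)] = -2/3
L_3(1) = (1)·(-1)·(-2)/[(5)·(3)·(2)] = 1/15
Sum: 2·(4/15) + 38·(4/3) + 95·(-2/3) + 347·(1/15) = 11

11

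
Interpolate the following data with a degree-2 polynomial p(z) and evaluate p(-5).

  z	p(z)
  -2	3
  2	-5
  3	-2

30

Evaluate each Lagrange basis at z = -5:
L_0(-5) = (-7)·(-8)/[(-4)·(-5)] = 14/5
L_1(-5) = (-3)·(-8)/[(4)·(-1)] = -6
L_2(-5) = (-3)·(-7)/[(5)·(1)] = 21/5
Sum: 3·(14/5) + (-5)·(-6) + (-2)·(21/5) = 30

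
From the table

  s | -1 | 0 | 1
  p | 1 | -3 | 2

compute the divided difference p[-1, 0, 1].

9/2

p[-1,0] = (-3 - 1) / (0 - (-1)) = -4
p[0,1] = (2 - (-3)) / (1 - 0) = 5
p[-1,0,1] = (5 - (-4)) / (1 - (-1)) = 9/2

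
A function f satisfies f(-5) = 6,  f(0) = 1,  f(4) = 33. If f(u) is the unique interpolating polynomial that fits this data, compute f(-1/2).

Using Newton's divided-difference form:
f[-5,0] = (1 - 6) / (0 - (-5)) = -1
f[0,4] = (33 - 1) / (4 - 0) = 8
f[-5,0,4] = (8 - (-1)) / (4 - (-5)) = 1
f(-1/2) = 6 + (-1)·(9/2) + 1·(9/2)·(-1/2) = -3/4

-3/4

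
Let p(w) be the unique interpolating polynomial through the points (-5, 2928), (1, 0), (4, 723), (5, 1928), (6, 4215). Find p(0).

3

L_0(0) = (-1)·(-4)·(-5)·(-6)/[(-6)·(-9)·(-10)·(-11)] = 2/99
L_1(0) = (5)·(-4)·(-5)·(-6)/[(6)·(-3)·(-4)·(-5)] = 5/3
L_2(0) = (5)·(-1)·(-5)·(-6)/[(9)·(3)·(-1)·(-2)] = -25/9
L_3(0) = (5)·(-1)·(-4)·(-6)/[(10)·(4)·(1)·(-1)] = 3
L_4(0) = (5)·(-1)·(-4)·(-5)/[(11)·(5)·(2)·(1)] = -10/11
Sum: 2928·(2/99) + 0 + 723·(-25/9) + 1928·(3) + 4215·(-10/11) = 3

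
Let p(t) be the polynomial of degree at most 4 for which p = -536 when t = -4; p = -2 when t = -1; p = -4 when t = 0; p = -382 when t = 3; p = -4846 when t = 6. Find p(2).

-98

Using Newton's divided-difference form:
p[-4,-1] = (-2 - (-536)) / (-1 - (-4)) = 178
p[-1,0] = (-4 - (-2)) / (0 - (-1)) = -2
p[0,3] = (-382 - (-4)) / (3 - 0) = -126
p[3,6] = (-4846 - (-382)) / (6 - 3) = -1488
p[-4,-1,0] = (-2 - 178) / (0 - (-4)) = -45
p[-1,0,3] = (-126 - (-2)) / (3 - (-1)) = -31
p[0,3,6] = (-1488 - (-126)) / (6 - 0) = -227
p[-4,-1,0,3] = (-31 - (-45)) / (3 - (-4)) = 2
p[-1,0,3,6] = (-227 - (-31)) / (6 - (-1)) = -28
p[-4,-1,0,3,6] = (-28 - 2) / (6 - (-4)) = -3
p(2) = -536 + 178·(6) + (-45)·(6)·(3) + 2·(6)·(3)·(2) + (-3)·(6)·(3)·(2)·(-1) = -98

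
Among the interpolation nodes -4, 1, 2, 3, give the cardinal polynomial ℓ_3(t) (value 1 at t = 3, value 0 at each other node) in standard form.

ℓ_3(t) = (t + 4)(t - 1)(t - 2) / [(7)·(2)·(1)]
       = (t^3 + t^2 - 10t + 8) / (14)

ℓ_3(t) = (1/14)t^3 + (1/14)t^2 - (5/7)t + 4/7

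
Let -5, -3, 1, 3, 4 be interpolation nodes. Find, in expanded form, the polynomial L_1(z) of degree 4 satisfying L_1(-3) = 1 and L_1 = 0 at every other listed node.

L_1(z) = -(1/336)z^4 + (1/112)z^3 + (1/16)z^2 - (83/336)z + 5/28

L_1(z) = (z + 5)(z - 1)(z - 3)(z - 4) / [(2)·(-4)·(-6)·(-7)]
       = (z^4 - 3z^3 - 21z^2 + 83z - 60) / (-336)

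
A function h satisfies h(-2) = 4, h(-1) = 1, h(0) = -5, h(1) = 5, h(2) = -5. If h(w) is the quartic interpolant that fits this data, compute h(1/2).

Evaluate each Lagrange basis at w = 1/2:
L_0(1/2) = (3/2)·(1/2)·(-1/2)·(-3/2)/[(-1)·(-2)·(-3)·(-4)] = 3/128
L_1(1/2) = (5/2)·(1/2)·(-1/2)·(-3/2)/[(1)·(-1)·(-2)·(-3)] = -5/32
L_2(1/2) = (5/2)·(3/2)·(-1/2)·(-3/2)/[(2)·(1)·(-1)·(-2)] = 45/64
L_3(1/2) = (5/2)·(3/2)·(1/2)·(-3/2)/[(3)·(2)·(1)·(-1)] = 15/32
L_4(1/2) = (5/2)·(3/2)·(1/2)·(-1/2)/[(4)·(3)·(2)·(1)] = -5/128
Sum: 4·(3/128) + 1·(-5/32) + (-5)·(45/64) + 5·(15/32) + (-5)·(-5/128) = -133/128

-133/128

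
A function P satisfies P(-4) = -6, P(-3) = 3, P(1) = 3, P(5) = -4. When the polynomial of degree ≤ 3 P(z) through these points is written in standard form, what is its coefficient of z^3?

The leading coefficient equals the top divided difference P[-4,-3,1,5].
P[-4,-3] = (3 - (-6)) / (-3 - (-4)) = 9
P[-3,1] = (3 - 3) / (1 - (-3)) = 0
P[1,5] = (-4 - 3) / (5 - 1) = -7/4
P[-4,-3,1] = (0 - 9) / (1 - (-4)) = -9/5
P[-3,1,5] = (-7/4 - 0) / (5 - (-3)) = -7/32
P[-4,-3,1,5] = (-7/32 - (-9/5)) / (5 - (-4)) = 253/1440

253/1440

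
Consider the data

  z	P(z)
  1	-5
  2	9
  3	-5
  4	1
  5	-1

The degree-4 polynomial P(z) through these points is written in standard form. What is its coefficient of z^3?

Build the Lagrange basis polynomials:
L_0(z) = (z - 2)(z - 3)(z - 4)(z - 5) / [24] = (1/24)z^4 - (7/12)z^3 + (71/24)z^2 - (77/12)z + 5
L_1(z) = (z - 1)(z - 3)(z - 4)(z - 5) / [-6] = -(1/6)z^4 + (13/6)z^3 - (59/6)z^2 + (107/6)z - 10
L_2(z) = (z - 1)(z - 2)(z - 4)(z - 5) / [4] = (1/4)z^4 - 3z^3 + (49/4)z^2 - (39/2)z + 10
L_3(z) = (z - 1)(z - 2)(z - 3)(z - 5) / [-6] = -(1/6)z^4 + (11/6)z^3 - (41/6)z^2 + (61/6)z - 5
L_4(z) = (z - 1)(z - 2)(z - 3)(z - 4) / [24] = (1/24)z^4 - (5/12)z^3 + (35/24)z^2 - (25/12)z + 1
P(z) = (-5)·L_0 + 9·L_1 + (-5)·L_2 + 1·L_3 + (-1)·L_4
Only the coefficient of z^3 is needed; take it from each L_i and combine:
(-5)·(-7/12) + 9·(13/6) + (-5)·(-3) + 1·(11/6) + (-1)·(-5/12) = 119/3

119/3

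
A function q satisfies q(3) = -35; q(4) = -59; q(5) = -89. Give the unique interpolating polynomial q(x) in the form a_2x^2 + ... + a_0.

Build the Lagrange basis polynomials:
L_0(x) = (x - 4)(x - 5) / [2] = (1/2)x^2 - (9/2)x + 10
L_1(x) = (x - 3)(x - 5) / [-1] = -x^2 + 8x - 15
L_2(x) = (x - 3)(x - 4) / [2] = (1/2)x^2 - (7/2)x + 6
q(x) = (-35)·L_0 + (-59)·L_1 + (-89)·L_2
  (-35)·L_0(x) = -(35/2)x^2 + (315/2)x - 350
  (-59)·L_1(x) = 59x^2 - 472x + 885
  (-89)·L_2(x) = -(89/2)x^2 + (623/2)x - 534
Adding term by term: -3x^2 - 3x + 1

q(x) = -3x^2 - 3x + 1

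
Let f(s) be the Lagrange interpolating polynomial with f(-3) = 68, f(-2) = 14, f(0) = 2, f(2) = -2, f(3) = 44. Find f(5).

Evaluate each Lagrange basis at s = 5:
L_0(5) = (7)·(5)·(3)·(2)/[(-1)·(-3)·(-5)·(-6)] = 7/3
L_1(5) = (8)·(5)·(3)·(2)/[(1)·(-2)·(-4)·(-5)] = -6
L_2(5) = (8)·(7)·(3)·(2)/[(3)·(2)·(-2)·(-3)] = 28/3
L_3(5) = (8)·(7)·(5)·(2)/[(5)·(4)·(2)·(-1)] = -14
L_4(5) = (8)·(7)·(5)·(3)/[(6)·(5)·(3)·(1)] = 28/3
Sum: 68·(7/3) + 14·(-6) + 2·(28/3) + (-2)·(-14) + 44·(28/3) = 532

532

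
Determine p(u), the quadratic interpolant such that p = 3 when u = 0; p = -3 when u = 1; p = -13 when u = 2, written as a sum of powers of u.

p(u) = -2u^2 - 4u + 3

Newton's divided differences:
p[0,1] = (-3 - 3) / (1 - 0) = -6
p[1,2] = (-13 - (-3)) / (2 - 1) = -10
p[0,1,2] = (-10 - (-6)) / (2 - 0) = -2
p(u) = 3 + (-6)·u + (-2)·u(u - 1)
Expanding: p(u) = -2u^2 - 4u + 3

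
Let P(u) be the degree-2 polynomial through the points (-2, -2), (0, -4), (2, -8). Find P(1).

Using Newton's divided-difference form:
P[-2,0] = (-4 - (-2)) / (0 - (-2)) = -1
P[0,2] = (-8 - (-4)) / (2 - 0) = -2
P[-2,0,2] = (-2 - (-1)) / (2 - (-2)) = -1/4
P(1) = -2 + (-1)·(3) + (-1/4)·(3)·(1) = -23/4

-23/4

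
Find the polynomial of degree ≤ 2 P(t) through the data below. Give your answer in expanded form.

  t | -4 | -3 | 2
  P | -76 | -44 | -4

Newton's divided differences:
P[-4,-3] = (-44 - (-76)) / (-3 - (-4)) = 32
P[-3,2] = (-4 - (-44)) / (2 - (-3)) = 8
P[-4,-3,2] = (8 - 32) / (2 - (-4)) = -4
P(t) = -76 + 32·(t + 4) + (-4)·(t + 4)(t + 3)
Expanding: P(t) = -4t^2 + 4t + 4

P(t) = -4t^2 + 4t + 4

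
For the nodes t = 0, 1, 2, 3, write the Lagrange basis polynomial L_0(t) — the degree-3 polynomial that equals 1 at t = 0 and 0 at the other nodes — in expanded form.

L_0(t) = (t - 1)(t - 2)(t - 3) / [(-1)·(-2)·(-3)]
       = (t^3 - 6t^2 + 11t - 6) / (-6)

L_0(t) = -(1/6)t^3 + t^2 - (11/6)t + 1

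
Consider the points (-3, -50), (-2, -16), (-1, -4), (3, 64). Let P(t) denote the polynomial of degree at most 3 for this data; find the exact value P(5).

278

L_0(5) = (7)·(6)·(2)/[(-1)·(-2)·(-6)] = -7
L_1(5) = (8)·(6)·(2)/[(1)·(-1)·(-5)] = 96/5
L_2(5) = (8)·(7)·(2)/[(2)·(1)·(-4)] = -14
L_3(5) = (8)·(7)·(6)/[(6)·(5)·(4)] = 14/5
Sum: (-50)·(-7) + (-16)·(96/5) + (-4)·(-14) + 64·(14/5) = 278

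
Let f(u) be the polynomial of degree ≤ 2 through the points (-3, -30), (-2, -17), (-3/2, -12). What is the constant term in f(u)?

-3

Build the Lagrange basis polynomials:
L_0(u) = (u + 2)(u + 3/2) / [3/2] = (2/3)u^2 + (7/3)u + 2
L_1(u) = (u + 3)(u + 3/2) / [-1/2] = -2u^2 - 9u - 9
L_2(u) = (u + 3)(u + 2) / [3/4] = (4/3)u^2 + (20/3)u + 8
f(u) = (-30)·L_0 + (-17)·L_1 + (-12)·L_2
Only the constant term is needed; take it from each L_i and combine:
(-30)·(2) + (-17)·(-9) + (-12)·(8) = -3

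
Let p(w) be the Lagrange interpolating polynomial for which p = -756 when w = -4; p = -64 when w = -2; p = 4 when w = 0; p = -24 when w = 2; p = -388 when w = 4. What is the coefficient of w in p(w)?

L_0(w) = (w + 2)w(w - 2)(w - 4) / [384] = (1/384)w^4 - (1/96)w^3 - (1/96)w^2 + (1/24)w
L_1(w) = (w + 4)w(w - 2)(w - 4) / [-96] = -(1/96)w^4 + (1/48)w^3 + (1/6)w^2 - (1/3)w
L_2(w) = (w + 4)(w + 2)(w - 2)(w - 4) / [64] = (1/64)w^4 - (5/16)w^2 + 1
L_3(w) = (w + 4)(w + 2)w(w - 4) / [-96] = -(1/96)w^4 - (1/48)w^3 + (1/6)w^2 + (1/3)w
L_4(w) = (w + 4)(w + 2)w(w - 2) / [384] = (1/384)w^4 + (1/96)w^3 - (1/96)w^2 - (1/24)w
p(w) = (-756)·L_0 + (-64)·L_1 + 4·L_2 + (-24)·L_3 + (-388)·L_4
Only the coefficient of w is needed; take it from each L_i and combine:
(-756)·(1/24) + (-64)·(-1/3) + 4·(0) + (-24)·(1/3) + (-388)·(-1/24) = -2

-2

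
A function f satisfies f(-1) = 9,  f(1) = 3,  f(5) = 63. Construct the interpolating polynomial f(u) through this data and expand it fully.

L_0(u) = (u - 1)(u - 5) / [12] = (1/12)u^2 - (1/2)u + 5/12
L_1(u) = (u + 1)(u - 5) / [-8] = -(1/8)u^2 + (1/2)u + 5/8
L_2(u) = (u + 1)(u - 1) / [24] = (1/24)u^2 - 1/24
f(u) = 9·L_0 + 3·L_1 + 63·L_2
  9·L_0(u) = (3/4)u^2 - (9/2)u + 15/4
  3·L_1(u) = -(3/8)u^2 + (3/2)u + 15/8
  63·L_2(u) = (21/8)u^2 - 21/8
Adding term by term: 3u^2 - 3u + 3

f(u) = 3u^2 - 3u + 3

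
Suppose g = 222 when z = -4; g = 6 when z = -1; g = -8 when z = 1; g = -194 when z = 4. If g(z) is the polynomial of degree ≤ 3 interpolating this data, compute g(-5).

418

Evaluate each Lagrange basis at z = -5:
L_0(-5) = (-4)·(-6)·(-9)/[(-3)·(-5)·(-8)] = 9/5
L_1(-5) = (-1)·(-6)·(-9)/[(3)·(-2)·(-5)] = -9/5
L_2(-5) = (-1)·(-4)·(-9)/[(5)·(2)·(-3)] = 6/5
L_3(-5) = (-1)·(-4)·(-6)/[(8)·(5)·(3)] = -1/5
Sum: 222·(9/5) + 6·(-9/5) + (-8)·(6/5) + (-194)·(-1/5) = 418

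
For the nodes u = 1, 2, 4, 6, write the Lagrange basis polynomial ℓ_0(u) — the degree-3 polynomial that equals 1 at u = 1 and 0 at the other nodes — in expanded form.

ℓ_0(u) = -(1/15)u^3 + (4/5)u^2 - (44/15)u + 16/5

ℓ_0(u) = (u - 2)(u - 4)(u - 6) / [(-1)·(-3)·(-5)]
       = (u^3 - 12u^2 + 44u - 48) / (-15)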